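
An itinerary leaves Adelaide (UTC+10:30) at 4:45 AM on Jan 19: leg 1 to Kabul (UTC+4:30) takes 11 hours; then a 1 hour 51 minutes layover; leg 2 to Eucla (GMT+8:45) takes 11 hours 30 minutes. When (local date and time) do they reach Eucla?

3:21 AM on January 20

Convert departure to UTC: 4:45 AM − 10:30 = 6:15 PM UTC on Jan 18.
Add 11 hours leg 1 → 5:15 AM UTC (Jan 19).
Add 1 hour 51 minutes layover in Kabul → 7:06 AM UTC.
Add 11 hours and 30 minutes leg 2 → 6:36 PM UTC.
Eucla is UTC+8:45, so local arrival = 6:36 PM + 8:45 = 3:21 AM on Jan 20.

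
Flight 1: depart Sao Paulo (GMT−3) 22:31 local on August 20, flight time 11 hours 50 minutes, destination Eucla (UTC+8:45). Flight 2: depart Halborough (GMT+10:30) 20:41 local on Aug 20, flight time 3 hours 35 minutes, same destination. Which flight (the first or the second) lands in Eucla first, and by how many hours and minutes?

Flight 1 in UTC: 22:31 + 3:00 = 01:31 on Aug 21.
+11 hours 50 minutes → arrive 13:21 UTC on Aug 21.
Flight 2 in UTC: 20:41 − 10:30 = 10:11 on Aug 20.
+3 hours and 35 minutes → arrive 13:46 UTC on Aug 20.
Flight 2 lands earlier by 23 hours 35 minutes.

the second, by 23 hours 35 minutes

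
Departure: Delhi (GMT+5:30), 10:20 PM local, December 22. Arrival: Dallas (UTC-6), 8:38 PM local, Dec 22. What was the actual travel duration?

9 hours 48 minutes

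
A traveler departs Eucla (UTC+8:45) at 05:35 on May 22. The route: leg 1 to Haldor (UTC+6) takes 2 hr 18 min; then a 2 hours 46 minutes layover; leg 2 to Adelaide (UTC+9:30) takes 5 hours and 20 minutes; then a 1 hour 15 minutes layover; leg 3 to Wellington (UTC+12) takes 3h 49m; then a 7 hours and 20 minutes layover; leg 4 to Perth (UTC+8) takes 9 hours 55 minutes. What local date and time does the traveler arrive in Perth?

Convert departure to UTC: 05:35 − 8:45 = 20:50 UTC on May 21.
Add 2 hours and 18 minutes leg 1 → 23:08 UTC.
Add 2 hours 46 minutes layover in Haldor → 01:54 UTC (May 22).
Add 5 hours and 20 minutes leg 2 → 07:14 UTC.
Add 1 hour and 15 minutes layover in Adelaide → 08:29 UTC.
Add 3 hours and 49 minutes leg 3 → 12:18 UTC.
Add 7 hours and 20 minutes layover in Wellington → 19:38 UTC.
Add 9 hours 55 minutes leg 4 → 05:33 UTC (May 23).
Perth is UTC+8:00, so local arrival = 05:33 + 8:00 = 13:33 on May 23.

13:33 on May 23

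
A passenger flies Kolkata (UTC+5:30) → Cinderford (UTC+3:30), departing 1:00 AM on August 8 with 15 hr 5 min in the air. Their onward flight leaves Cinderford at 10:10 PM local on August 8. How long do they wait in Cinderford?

8 hours 5 minutes

Convert departure to UTC: 1:00 AM − 5:30 = 7:30 PM UTC on Aug 7.
Add 15 hours and 5 minutes flight time → 10:35 AM UTC (Aug 8).
Cinderford is UTC+3:30, so local arrival = 10:35 AM + 3:30 = 2:05 PM on Aug 8.
Layover = 10:10 PM − 2:05 PM = 8 hours 5 minutes.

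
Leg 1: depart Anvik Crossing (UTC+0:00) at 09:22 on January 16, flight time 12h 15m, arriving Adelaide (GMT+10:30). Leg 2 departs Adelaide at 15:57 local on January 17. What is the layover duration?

7 hours 50 minutes

Anvik Crossing is at UTC+0, so departure is already 09:22 UTC on Jan 16.
Add 12 hours and 15 minutes flight time → 21:37 UTC.
Adelaide is UTC+10:30, so local arrival = 21:37 + 10:30 = 08:07 on Jan 17.
Layover = 15:57 − 08:07 = 7 hours 50 minutes.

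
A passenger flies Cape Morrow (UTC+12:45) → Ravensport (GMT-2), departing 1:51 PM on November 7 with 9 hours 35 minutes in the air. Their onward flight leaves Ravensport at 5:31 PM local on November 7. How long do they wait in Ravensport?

8 hours 50 minutes

Convert departure to UTC: 1:51 PM − 12:45 = 1:06 AM UTC on Nov 7.
Add 9 hours 35 minutes flight time → 10:41 AM UTC.
Ravensport is UTC−2:00, so local arrival = 10:41 AM − 2:00 = 8:41 AM on Nov 7.
Layover = 5:31 PM − 8:41 AM = 8 hours 50 minutes.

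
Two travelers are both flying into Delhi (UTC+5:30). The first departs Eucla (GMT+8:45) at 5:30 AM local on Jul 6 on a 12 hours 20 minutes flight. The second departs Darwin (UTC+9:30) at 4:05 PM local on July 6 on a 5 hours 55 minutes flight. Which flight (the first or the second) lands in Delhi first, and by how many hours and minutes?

the first, by 3 hours 25 minutes

Flight 1 in UTC: 5:30 AM − 8:45 = 8:45 PM on Jul 5.
+12 hours 20 minutes → arrive 9:05 AM UTC on Jul 6.
Flight 2 in UTC: 4:05 PM − 9:30 = 6:35 AM on Jul 6.
+5 hours and 55 minutes → arrive 12:30 PM UTC on Jul 6.
Flight 1 lands earlier by 3 hours 25 minutes.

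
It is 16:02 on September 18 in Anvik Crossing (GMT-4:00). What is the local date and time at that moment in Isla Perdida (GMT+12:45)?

08:47 on Sep 19

In UTC: 16:02 + 4:00 = 20:02 on Sep 18.
Isla Perdida is UTC+12:45: 20:02 + 12:45 = 08:47 on Sep 19.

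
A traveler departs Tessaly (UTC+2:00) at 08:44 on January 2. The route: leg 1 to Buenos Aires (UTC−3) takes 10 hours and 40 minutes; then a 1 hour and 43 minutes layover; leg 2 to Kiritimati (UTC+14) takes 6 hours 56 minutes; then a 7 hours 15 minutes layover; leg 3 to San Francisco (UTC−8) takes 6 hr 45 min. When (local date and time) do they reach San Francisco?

08:03 on January 3

Convert departure to UTC: 08:44 − 2:00 = 06:44 UTC on Jan 2.
Add 10 hours 40 minutes leg 1 → 17:24 UTC.
Add 1 hour and 43 minutes layover in Buenos Aires → 19:07 UTC.
Add 6 hours 56 minutes leg 2 → 02:03 UTC (Jan 3).
Add 7 hours 15 minutes layover in Kiritimati → 09:18 UTC.
Add 6 hours 45 minutes leg 3 → 16:03 UTC.
San Francisco is UTC−8:00, so local arrival = 16:03 − 8:00 = 08:03 on Jan 3.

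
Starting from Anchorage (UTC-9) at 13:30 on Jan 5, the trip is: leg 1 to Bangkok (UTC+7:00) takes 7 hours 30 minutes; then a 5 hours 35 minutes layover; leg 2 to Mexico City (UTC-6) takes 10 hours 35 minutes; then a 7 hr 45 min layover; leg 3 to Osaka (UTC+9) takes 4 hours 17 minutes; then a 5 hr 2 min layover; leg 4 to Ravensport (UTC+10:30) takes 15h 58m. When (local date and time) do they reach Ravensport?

17:42 on January 8

Convert departure to UTC: 13:30 + 9:00 = 22:30 UTC on Jan 5.
Add 7 hours and 30 minutes leg 1 → 06:00 UTC (Jan 6).
Add 5 hours and 35 minutes layover in Bangkok → 11:35 UTC.
Add 10 hours and 35 minutes leg 2 → 22:10 UTC.
Add 7 hours 45 minutes layover in Mexico City → 05:55 UTC (Jan 7).
Add 4 hours 17 minutes leg 3 → 10:12 UTC.
Add 5 hours and 2 minutes layover in Osaka → 15:14 UTC.
Add 15 hours 58 minutes leg 4 → 07:12 UTC (Jan 8).
Ravensport is UTC+10:30, so local arrival = 07:12 + 10:30 = 17:42 on Jan 8.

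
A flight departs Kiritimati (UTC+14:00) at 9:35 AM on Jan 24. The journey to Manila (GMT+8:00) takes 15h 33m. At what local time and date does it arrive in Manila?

7:08 PM on Jan 24

Convert departure to UTC: 9:35 AM − 14:00 = 7:35 PM UTC on Jan 23.
Add 15 hours and 33 minutes travel time → 11:08 AM UTC (Jan 24).
Manila is UTC+8:00, so local arrival = 11:08 AM + 8:00 = 7:08 PM on Jan 24.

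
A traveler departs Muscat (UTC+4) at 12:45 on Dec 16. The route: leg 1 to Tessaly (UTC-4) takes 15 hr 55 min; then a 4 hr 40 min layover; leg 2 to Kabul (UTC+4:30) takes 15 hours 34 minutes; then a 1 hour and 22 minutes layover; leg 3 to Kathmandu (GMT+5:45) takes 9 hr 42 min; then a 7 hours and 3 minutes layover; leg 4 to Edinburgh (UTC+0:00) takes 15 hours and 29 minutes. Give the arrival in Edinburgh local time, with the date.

06:30 on December 19

Convert departure to UTC: 12:45 − 4:00 = 08:45 UTC on Dec 16.
Add 15 hours 55 minutes leg 1 → 00:40 UTC (Dec 17).
Add 4 hours 40 minutes layover in Tessaly → 05:20 UTC.
Add 15 hours and 34 minutes leg 2 → 20:54 UTC.
Add 1 hour and 22 minutes layover in Kabul → 22:16 UTC.
Add 9 hours and 42 minutes leg 3 → 07:58 UTC (Dec 18).
Add 7 hours 3 minutes layover in Kathmandu → 15:01 UTC.
Add 15 hours and 29 minutes leg 4 → 06:30 UTC (Dec 19).
Edinburgh is UTC+0, so local arrival is the same: 06:30 on Dec 19.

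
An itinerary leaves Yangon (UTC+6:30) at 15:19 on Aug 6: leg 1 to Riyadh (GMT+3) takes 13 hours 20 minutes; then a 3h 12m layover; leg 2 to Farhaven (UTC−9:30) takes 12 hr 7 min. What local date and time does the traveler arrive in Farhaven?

03:58 on August 7

Convert departure to UTC: 15:19 − 6:30 = 08:49 UTC on Aug 6.
Add 13 hours and 20 minutes leg 1 → 22:09 UTC.
Add 3 hours and 12 minutes layover in Riyadh → 01:21 UTC (Aug 7).
Add 12 hours 7 minutes leg 2 → 13:28 UTC.
Farhaven is UTC−9:30, so local arrival = 13:28 − 9:30 = 03:58 on Aug 7.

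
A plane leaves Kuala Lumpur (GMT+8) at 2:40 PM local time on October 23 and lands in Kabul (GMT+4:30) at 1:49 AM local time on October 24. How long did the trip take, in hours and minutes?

14 hours 39 minutes

Departure in UTC: 2:40 PM − 8:00 = 6:40 AM on Oct 23.
Arrival in UTC: 1:49 AM − 4:30 = 9:19 PM on Oct 23.
Elapsed = 9:19 PM − 6:40 AM = 14 hours 39 minutes.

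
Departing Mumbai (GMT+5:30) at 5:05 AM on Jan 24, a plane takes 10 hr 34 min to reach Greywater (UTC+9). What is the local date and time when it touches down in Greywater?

7:09 PM on January 24

Convert departure to UTC: 5:05 AM − 5:30 = 11:35 PM UTC on Jan 23.
Add 10 hours 34 minutes travel time → 10:09 AM UTC (Jan 24).
Greywater is UTC+9:00, so local arrival = 10:09 AM + 9:00 = 7:09 PM on Jan 24.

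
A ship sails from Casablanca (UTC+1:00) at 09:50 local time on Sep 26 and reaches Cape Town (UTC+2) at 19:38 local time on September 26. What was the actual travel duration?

8 hours 48 minutes

Cape Town is 1:00 ahead of Casablanca.
Clock-face elapsed time (ignoring zones) is 9 hours 48 minutes.
Actual elapsed = 9 hours 48 minutes − 1:00 = 8 hours 48 minutes.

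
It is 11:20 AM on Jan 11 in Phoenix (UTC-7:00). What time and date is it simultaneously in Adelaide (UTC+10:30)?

In UTC: 11:20 AM + 7:00 = 6:20 PM on Jan 11.
Adelaide is UTC+10:30: 6:20 PM + 10:30 = 4:50 AM on Jan 12.

4:50 AM on January 12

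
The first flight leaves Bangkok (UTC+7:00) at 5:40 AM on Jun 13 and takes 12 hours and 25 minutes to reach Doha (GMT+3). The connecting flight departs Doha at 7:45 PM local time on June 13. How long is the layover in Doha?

5 hours 40 minutes

Convert departure to UTC: 5:40 AM − 7:00 = 10:40 PM UTC on Jun 12.
Add 12 hours and 25 minutes flight time → 11:05 AM UTC (Jun 13).
Doha is UTC+3:00, so local arrival = 11:05 AM + 3:00 = 2:05 PM on Jun 13.
Layover = 7:45 PM − 2:05 PM = 5 hours 40 minutes.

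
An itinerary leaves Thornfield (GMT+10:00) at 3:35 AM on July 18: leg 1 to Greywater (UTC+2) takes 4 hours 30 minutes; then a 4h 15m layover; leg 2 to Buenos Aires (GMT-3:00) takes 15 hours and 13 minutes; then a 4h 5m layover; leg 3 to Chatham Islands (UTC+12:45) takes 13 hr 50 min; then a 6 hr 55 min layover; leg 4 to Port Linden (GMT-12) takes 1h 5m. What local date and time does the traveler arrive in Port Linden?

7:28 AM on July 19

Convert departure to UTC: 3:35 AM − 10:00 = 5:35 PM UTC on Jul 17.
Add 4 hours 30 minutes leg 1 → 10:05 PM UTC.
Add 4 hours and 15 minutes layover in Greywater → 2:20 AM UTC (Jul 18).
Add 15 hours and 13 minutes leg 2 → 5:33 PM UTC.
Add 4 hours and 5 minutes layover in Buenos Aires → 9:38 PM UTC.
Add 13 hours and 50 minutes leg 3 → 11:28 AM UTC (Jul 19).
Add 6 hours 55 minutes layover in Chatham Islands → 6:23 PM UTC.
Add 1 hour 5 minutes leg 4 → 7:28 PM UTC.
Port Linden is UTC−12:00, so local arrival = 7:28 PM − 12:00 = 7:28 AM on Jul 19.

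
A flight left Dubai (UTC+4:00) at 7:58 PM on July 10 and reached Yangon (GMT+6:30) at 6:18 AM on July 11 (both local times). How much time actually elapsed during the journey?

7 hours 50 minutes

Departure in UTC: 7:58 PM − 4:00 = 3:58 PM on Jul 10.
Arrival in UTC: 6:18 AM − 6:30 = 11:48 PM on Jul 10.
Elapsed = 11:48 PM − 3:58 PM = 7 hours 50 minutes.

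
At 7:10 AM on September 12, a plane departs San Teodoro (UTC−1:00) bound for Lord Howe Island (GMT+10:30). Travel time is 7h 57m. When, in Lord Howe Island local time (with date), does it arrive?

2:37 AM on September 13

Lord Howe Island is 11:30 ahead of San Teodoro.
After 7 hours and 57 minutes it is 3:07 PM in San Teodoro.
Shift by the zone difference: 3:07 PM + 11:30 = 2:37 AM on Sep 13 in Lord Howe Island.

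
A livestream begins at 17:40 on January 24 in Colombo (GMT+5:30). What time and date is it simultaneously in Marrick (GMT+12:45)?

Marrick is 7:15 ahead of Colombo.
Shift by the zone difference: 17:40 + 7:15 = 00:55 on Jan 25 in Marrick.

00:55 on Jan 25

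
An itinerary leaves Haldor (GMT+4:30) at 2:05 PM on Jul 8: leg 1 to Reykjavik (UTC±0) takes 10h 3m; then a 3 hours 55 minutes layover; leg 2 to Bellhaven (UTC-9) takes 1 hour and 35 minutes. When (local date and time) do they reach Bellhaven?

4:08 PM on July 8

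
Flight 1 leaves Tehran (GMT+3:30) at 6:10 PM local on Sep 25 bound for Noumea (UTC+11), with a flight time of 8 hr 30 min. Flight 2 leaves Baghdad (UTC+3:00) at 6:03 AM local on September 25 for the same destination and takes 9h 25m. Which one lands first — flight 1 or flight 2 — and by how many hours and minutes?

Flight 1 in UTC: 6:10 PM − 3:30 = 2:40 PM on Sep 25.
+8 hours 30 minutes → arrive 11:10 PM UTC on Sep 25.
Flight 2 in UTC: 6:03 AM − 3:00 = 3:03 AM on Sep 25.
+9 hours and 25 minutes → arrive 12:28 PM UTC on Sep 25.
Flight 2 lands earlier by 10 hours 42 minutes.

the second, by 10 hours 42 minutes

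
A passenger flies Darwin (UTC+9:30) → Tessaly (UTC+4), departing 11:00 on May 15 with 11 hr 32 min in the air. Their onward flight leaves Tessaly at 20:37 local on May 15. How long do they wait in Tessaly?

3 hours 35 minutes

Convert departure to UTC: 11:00 − 9:30 = 01:30 UTC on May 15.
Add 11 hours and 32 minutes flight time → 13:02 UTC.
Tessaly is UTC+4:00, so local arrival = 13:02 + 4:00 = 17:02 on May 15.
Layover = 20:37 − 17:02 = 3 hours 35 minutes.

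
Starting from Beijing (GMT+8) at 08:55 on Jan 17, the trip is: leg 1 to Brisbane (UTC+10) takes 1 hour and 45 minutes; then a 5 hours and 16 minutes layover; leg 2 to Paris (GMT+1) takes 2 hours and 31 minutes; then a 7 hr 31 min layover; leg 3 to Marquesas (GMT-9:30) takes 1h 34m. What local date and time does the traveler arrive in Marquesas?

Convert departure to UTC: 08:55 − 8:00 = 00:55 UTC on Jan 17.
Add 1 hour and 45 minutes leg 1 → 02:40 UTC.
Add 5 hours and 16 minutes layover in Brisbane → 07:56 UTC.
Add 2 hours and 31 minutes leg 2 → 10:27 UTC.
Add 7 hours 31 minutes layover in Paris → 17:58 UTC.
Add 1 hour 34 minutes leg 3 → 19:32 UTC.
Marquesas is UTC−9:30, so local arrival = 19:32 − 9:30 = 10:02 on Jan 17.

10:02 on January 17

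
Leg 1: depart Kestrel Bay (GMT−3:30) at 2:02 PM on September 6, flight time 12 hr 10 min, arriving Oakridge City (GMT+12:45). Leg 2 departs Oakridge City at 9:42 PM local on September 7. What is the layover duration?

3 hours 15 minutes

Convert departure to UTC: 2:02 PM + 3:30 = 5:32 PM UTC on Sep 6.
Add 12 hours and 10 minutes flight time → 5:42 AM UTC (Sep 7).
Oakridge City is UTC+12:45, so local arrival = 5:42 AM + 12:45 = 6:27 PM on Sep 7.
Layover = 9:42 PM − 6:27 PM = 3 hours 15 minutes.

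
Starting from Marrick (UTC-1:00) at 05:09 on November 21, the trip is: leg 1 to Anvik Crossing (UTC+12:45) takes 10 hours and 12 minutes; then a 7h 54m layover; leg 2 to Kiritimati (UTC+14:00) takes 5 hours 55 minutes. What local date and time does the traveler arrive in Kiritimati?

20:10 on November 22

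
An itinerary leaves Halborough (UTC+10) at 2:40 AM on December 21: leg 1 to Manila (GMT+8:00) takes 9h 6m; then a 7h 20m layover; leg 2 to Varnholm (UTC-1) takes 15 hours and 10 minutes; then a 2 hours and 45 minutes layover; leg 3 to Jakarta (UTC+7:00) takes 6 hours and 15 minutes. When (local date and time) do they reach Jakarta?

Convert departure to UTC: 2:40 AM − 10:00 = 4:40 PM UTC on Dec 20.
Add 9 hours 6 minutes leg 1 → 1:46 AM UTC (Dec 21).
Add 7 hours 20 minutes layover in Manila → 9:06 AM UTC.
Add 15 hours and 10 minutes leg 2 → 12:16 AM UTC (Dec 22).
Add 2 hours 45 minutes layover in Varnholm → 3:01 AM UTC.
Add 6 hours and 15 minutes leg 3 → 9:16 AM UTC.
Jakarta is UTC+7:00, so local arrival = 9:16 AM + 7:00 = 4:16 PM on Dec 22.

4:16 PM on Dec 22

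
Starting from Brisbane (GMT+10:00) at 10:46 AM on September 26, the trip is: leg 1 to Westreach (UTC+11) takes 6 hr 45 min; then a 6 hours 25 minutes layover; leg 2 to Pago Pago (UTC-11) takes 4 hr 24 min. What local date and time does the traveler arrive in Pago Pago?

7:20 AM on September 26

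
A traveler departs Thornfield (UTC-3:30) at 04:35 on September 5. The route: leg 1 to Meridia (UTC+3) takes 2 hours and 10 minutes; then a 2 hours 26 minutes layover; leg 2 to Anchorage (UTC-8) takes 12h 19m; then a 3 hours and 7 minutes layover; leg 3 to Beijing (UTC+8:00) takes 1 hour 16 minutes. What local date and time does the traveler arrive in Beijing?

Convert departure to UTC: 04:35 + 3:30 = 08:05 UTC on Sep 5.
Add 2 hours and 10 minutes leg 1 → 10:15 UTC.
Add 2 hours and 26 minutes layover in Meridia → 12:41 UTC.
Add 12 hours and 19 minutes leg 2 → 01:00 UTC (Sep 6).
Add 3 hours and 7 minutes layover in Anchorage → 04:07 UTC.
Add 1 hour 16 minutes leg 3 → 05:23 UTC.
Beijing is UTC+8:00, so local arrival = 05:23 + 8:00 = 13:23 on Sep 6.

13:23 on Sep 6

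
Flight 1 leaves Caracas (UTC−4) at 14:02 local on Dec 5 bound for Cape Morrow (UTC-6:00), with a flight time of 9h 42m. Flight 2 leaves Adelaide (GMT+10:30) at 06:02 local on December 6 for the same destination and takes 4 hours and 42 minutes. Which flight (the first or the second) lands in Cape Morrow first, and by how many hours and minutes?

Flight 1 in UTC: 14:02 + 4:00 = 18:02 on Dec 5.
+9 hours and 42 minutes → arrive 03:44 UTC on Dec 6.
Flight 2 in UTC: 06:02 − 10:30 = 19:32 on Dec 5.
+4 hours 42 minutes → arrive 00:14 UTC on Dec 6.
Flight 2 lands earlier by 3 hours 30 minutes.

the second, by 3 hours 30 minutes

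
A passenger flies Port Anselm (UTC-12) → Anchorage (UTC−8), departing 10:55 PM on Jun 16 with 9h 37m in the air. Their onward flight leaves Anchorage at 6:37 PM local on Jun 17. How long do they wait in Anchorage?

6 hours 5 minutes

Convert departure to UTC: 10:55 PM + 12:00 = 10:55 AM UTC on Jun 17.
Add 9 hours and 37 minutes flight time → 8:32 PM UTC.
Anchorage is UTC−8:00, so local arrival = 8:32 PM − 8:00 = 12:32 PM on Jun 17.
Layover = 6:37 PM − 12:32 PM = 6 hours 5 minutes.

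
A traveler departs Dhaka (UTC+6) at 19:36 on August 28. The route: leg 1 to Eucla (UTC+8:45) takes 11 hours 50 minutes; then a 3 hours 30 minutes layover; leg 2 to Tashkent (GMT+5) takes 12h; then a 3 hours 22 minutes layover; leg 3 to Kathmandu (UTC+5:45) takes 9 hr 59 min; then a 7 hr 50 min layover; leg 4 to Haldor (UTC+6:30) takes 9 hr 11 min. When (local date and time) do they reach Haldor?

Convert departure to UTC: 19:36 − 6:00 = 13:36 UTC on Aug 28.
Add 11 hours 50 minutes leg 1 → 01:26 UTC (Aug 29).
Add 3 hours and 30 minutes layover in Eucla → 04:56 UTC.
Add 12 hours leg 2 → 16:56 UTC.
Add 3 hours 22 minutes layover in Tashkent → 20:18 UTC.
Add 9 hours and 59 minutes leg 3 → 06:17 UTC (Aug 30).
Add 7 hours and 50 minutes layover in Kathmandu → 14:07 UTC.
Add 9 hours 11 minutes leg 4 → 23:18 UTC.
Haldor is UTC+6:30, so local arrival = 23:18 + 6:30 = 05:48 on Aug 31.

05:48 on Aug 31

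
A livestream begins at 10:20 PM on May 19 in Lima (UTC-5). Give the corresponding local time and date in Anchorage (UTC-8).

7:20 PM on May 19

Anchorage is 3:00 behind Lima.
Shift by the zone difference: 10:20 PM − 3:00 = 7:20 PM on May 19 in Anchorage.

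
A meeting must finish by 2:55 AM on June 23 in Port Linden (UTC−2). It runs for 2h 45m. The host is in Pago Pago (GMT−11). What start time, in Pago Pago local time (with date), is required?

3:10 PM on June 22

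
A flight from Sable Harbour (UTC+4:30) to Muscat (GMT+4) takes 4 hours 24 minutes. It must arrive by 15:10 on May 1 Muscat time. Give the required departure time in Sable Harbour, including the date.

Target arrival in UTC: 15:10 − 4:00 = 11:10 on May 1.
Subtract 4 hours and 24 minutes → departure 06:46 UTC on May 1.
Sable Harbour is UTC+4:30: 06:46 + 4:30 = 11:16 on May 1.

11:16 on May 1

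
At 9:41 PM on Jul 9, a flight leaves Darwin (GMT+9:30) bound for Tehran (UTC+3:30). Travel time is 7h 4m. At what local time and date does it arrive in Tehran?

Convert departure to UTC: 9:41 PM − 9:30 = 12:11 PM UTC on Jul 9.
Add 7 hours and 4 minutes travel time → 7:15 PM UTC.
Tehran is UTC+3:30, so local arrival = 7:15 PM + 3:30 = 10:45 PM on Jul 9.

10:45 PM on Jul 9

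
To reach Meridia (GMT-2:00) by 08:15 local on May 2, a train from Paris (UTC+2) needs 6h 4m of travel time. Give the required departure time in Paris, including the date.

06:11 on May 2

Target arrival in UTC: 08:15 + 2:00 = 10:15 on May 2.
Subtract 6 hours 4 minutes → departure 04:11 UTC on May 2.
Paris is UTC+2:00: 04:11 + 2:00 = 06:11 on May 2.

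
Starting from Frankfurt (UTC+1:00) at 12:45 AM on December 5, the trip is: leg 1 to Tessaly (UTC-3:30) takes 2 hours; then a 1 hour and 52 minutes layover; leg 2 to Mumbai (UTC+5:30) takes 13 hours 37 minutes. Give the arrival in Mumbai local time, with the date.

10:44 PM on December 5

Convert departure to UTC: 12:45 AM − 1:00 = 11:45 PM UTC on Dec 4.
Add 2 hours leg 1 → 1:45 AM UTC (Dec 5).
Add 1 hour 52 minutes layover in Tessaly → 3:37 AM UTC.
Add 13 hours 37 minutes leg 2 → 5:14 PM UTC.
Mumbai is UTC+5:30, so local arrival = 5:14 PM + 5:30 = 10:44 PM on Dec 5.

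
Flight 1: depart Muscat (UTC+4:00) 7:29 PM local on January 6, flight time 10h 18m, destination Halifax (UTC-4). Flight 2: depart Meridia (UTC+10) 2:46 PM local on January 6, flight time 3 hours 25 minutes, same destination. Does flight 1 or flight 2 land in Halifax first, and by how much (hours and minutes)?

the second, by 17 hours 36 minutes

Flight 1 in UTC: 7:29 PM − 4:00 = 3:29 PM on Jan 6.
+10 hours and 18 minutes → arrive 1:47 AM UTC on Jan 7.
Flight 2 in UTC: 2:46 PM − 10:00 = 4:46 AM on Jan 6.
+3 hours and 25 minutes → arrive 8:11 AM UTC on Jan 6.
Flight 2 lands earlier by 17 hours 36 minutes.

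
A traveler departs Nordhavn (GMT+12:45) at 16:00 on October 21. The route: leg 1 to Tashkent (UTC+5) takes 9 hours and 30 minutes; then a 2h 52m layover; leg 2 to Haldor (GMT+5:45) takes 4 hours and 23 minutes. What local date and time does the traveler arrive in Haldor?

01:45 on Oct 22

Convert departure to UTC: 16:00 − 12:45 = 03:15 UTC on Oct 21.
Add 9 hours and 30 minutes leg 1 → 12:45 UTC.
Add 2 hours and 52 minutes layover in Tashkent → 15:37 UTC.
Add 4 hours 23 minutes leg 2 → 20:00 UTC.
Haldor is UTC+5:45, so local arrival = 20:00 + 5:45 = 01:45 on Oct 22.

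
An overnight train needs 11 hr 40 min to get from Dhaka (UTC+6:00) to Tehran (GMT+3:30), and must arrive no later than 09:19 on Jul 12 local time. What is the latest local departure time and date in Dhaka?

Target arrival in UTC: 09:19 − 3:30 = 05:49 on Jul 12.
Subtract 11 hours and 40 minutes → departure 18:09 UTC on Jul 11.
Dhaka is UTC+6:00: 18:09 + 6:00 = 00:09 on Jul 12.

00:09 on Jul 12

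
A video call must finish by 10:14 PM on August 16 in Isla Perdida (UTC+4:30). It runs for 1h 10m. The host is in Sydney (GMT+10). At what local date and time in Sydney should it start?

2:34 AM on August 17

Target end time in UTC: 10:14 PM − 4:30 = 5:44 PM on Aug 16.
Subtract 1 hour 10 minutes → start 4:34 PM UTC on Aug 16.
Sydney is UTC+10:00: 4:34 PM + 10:00 = 2:34 AM on Aug 17.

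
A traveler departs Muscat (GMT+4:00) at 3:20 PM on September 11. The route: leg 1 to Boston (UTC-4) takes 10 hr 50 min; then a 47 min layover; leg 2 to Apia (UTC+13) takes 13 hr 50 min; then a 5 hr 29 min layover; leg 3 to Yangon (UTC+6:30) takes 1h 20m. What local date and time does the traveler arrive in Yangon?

2:06 AM on Sep 13

Convert departure to UTC: 3:20 PM − 4:00 = 11:20 AM UTC on Sep 11.
Add 10 hours 50 minutes leg 1 → 10:10 PM UTC.
Add 47 minutes layover in Boston → 10:57 PM UTC.
Add 13 hours 50 minutes leg 2 → 12:47 PM UTC (Sep 12).
Add 5 hours and 29 minutes layover in Apia → 6:16 PM UTC.
Add 1 hour and 20 minutes leg 3 → 7:36 PM UTC.
Yangon is UTC+6:30, so local arrival = 7:36 PM + 6:30 = 2:06 AM on Sep 13.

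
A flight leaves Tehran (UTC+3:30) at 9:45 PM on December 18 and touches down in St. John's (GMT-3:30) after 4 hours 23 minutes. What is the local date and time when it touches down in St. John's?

7:08 PM on December 18

Convert departure to UTC: 9:45 PM − 3:30 = 6:15 PM UTC on Dec 18.
Add 4 hours and 23 minutes travel time → 10:38 PM UTC.
St. John's is UTC−3:30, so local arrival = 10:38 PM − 3:30 = 7:08 PM on Dec 18.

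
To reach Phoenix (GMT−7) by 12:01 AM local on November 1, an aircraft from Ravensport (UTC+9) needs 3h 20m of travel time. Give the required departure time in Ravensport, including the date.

Target arrival in UTC: 12:01 AM + 7:00 = 7:01 AM on Nov 1.
Subtract 3 hours and 20 minutes → departure 3:41 AM UTC on Nov 1.
Ravensport is UTC+9:00: 3:41 AM + 9:00 = 12:41 PM on Nov 1.

12:41 PM on November 1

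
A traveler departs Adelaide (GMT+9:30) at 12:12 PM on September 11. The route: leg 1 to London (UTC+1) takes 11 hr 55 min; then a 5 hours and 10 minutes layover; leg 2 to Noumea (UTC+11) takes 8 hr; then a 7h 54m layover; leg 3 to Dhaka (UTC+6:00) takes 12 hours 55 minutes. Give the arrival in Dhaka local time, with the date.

Convert departure to UTC: 12:12 PM − 9:30 = 2:42 AM UTC on Sep 11.
Add 11 hours 55 minutes leg 1 → 2:37 PM UTC.
Add 5 hours and 10 minutes layover in London → 7:47 PM UTC.
Add 8 hours leg 2 → 3:47 AM UTC (Sep 12).
Add 7 hours 54 minutes layover in Noumea → 11:41 AM UTC.
Add 12 hours 55 minutes leg 3 → 12:36 AM UTC (Sep 13).
Dhaka is UTC+6:00, so local arrival = 12:36 AM + 6:00 = 6:36 AM on Sep 13.

6:36 AM on Sep 13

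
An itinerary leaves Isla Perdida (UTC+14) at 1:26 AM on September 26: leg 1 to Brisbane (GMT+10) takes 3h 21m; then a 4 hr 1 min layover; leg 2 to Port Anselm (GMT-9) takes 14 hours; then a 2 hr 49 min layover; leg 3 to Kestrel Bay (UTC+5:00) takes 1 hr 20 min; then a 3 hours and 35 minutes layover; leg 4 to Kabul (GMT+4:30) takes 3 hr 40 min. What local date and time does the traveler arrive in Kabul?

Convert departure to UTC: 1:26 AM − 14:00 = 11:26 AM UTC on Sep 25.
Add 3 hours 21 minutes leg 1 → 2:47 PM UTC.
Add 4 hours and 1 minute layover in Brisbane → 6:48 PM UTC.
Add 14 hours leg 2 → 8:48 AM UTC (Sep 26).
Add 2 hours 49 minutes layover in Port Anselm → 11:37 AM UTC.
Add 1 hour and 20 minutes leg 3 → 12:57 PM UTC.
Add 3 hours 35 minutes layover in Kestrel Bay → 4:32 PM UTC.
Add 3 hours 40 minutes leg 4 → 8:12 PM UTC.
Kabul is UTC+4:30, so local arrival = 8:12 PM + 4:30 = 12:42 AM on Sep 27.

12:42 AM on Sep 27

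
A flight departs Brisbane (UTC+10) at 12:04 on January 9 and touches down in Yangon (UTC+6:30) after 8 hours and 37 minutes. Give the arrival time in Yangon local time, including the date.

17:11 on Jan 9

Convert departure to UTC: 12:04 − 10:00 = 02:04 UTC on Jan 9.
Add 8 hours 37 minutes travel time → 10:41 UTC.
Yangon is UTC+6:30, so local arrival = 10:41 + 6:30 = 17:11 on Jan 9.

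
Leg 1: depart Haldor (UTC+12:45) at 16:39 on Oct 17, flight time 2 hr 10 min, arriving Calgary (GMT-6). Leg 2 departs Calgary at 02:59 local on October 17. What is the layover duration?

Convert departure to UTC: 16:39 − 12:45 = 03:54 UTC on Oct 17.
Add 2 hours and 10 minutes flight time → 06:04 UTC.
Calgary is UTC−6:00, so local arrival = 06:04 − 6:00 = 00:04 on Oct 17.
Layover = 02:59 − 00:04 = 2 hours 55 minutes.

2 hours 55 minutes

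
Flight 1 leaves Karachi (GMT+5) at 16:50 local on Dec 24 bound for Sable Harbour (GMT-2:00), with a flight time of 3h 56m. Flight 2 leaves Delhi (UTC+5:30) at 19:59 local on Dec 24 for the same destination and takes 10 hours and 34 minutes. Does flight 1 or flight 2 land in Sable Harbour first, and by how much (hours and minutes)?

Flight 1 in UTC: 16:50 − 5:00 = 11:50 on Dec 24.
+3 hours and 56 minutes → arrive 15:46 UTC on Dec 24.
Flight 2 in UTC: 19:59 − 5:30 = 14:29 on Dec 24.
+10 hours 34 minutes → arrive 01:03 UTC on Dec 25.
Flight 1 lands earlier by 9 hours 17 minutes.

the first, by 9 hours 17 minutes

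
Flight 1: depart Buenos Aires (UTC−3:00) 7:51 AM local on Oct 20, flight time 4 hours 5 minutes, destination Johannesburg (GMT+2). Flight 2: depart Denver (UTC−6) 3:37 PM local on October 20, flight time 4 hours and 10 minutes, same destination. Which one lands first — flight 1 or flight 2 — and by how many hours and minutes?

Flight 1 in UTC: 7:51 AM + 3:00 = 10:51 AM on Oct 20.
+4 hours 5 minutes → arrive 2:56 PM UTC on Oct 20.
Flight 2 in UTC: 3:37 PM + 6:00 = 9:37 PM on Oct 20.
+4 hours 10 minutes → arrive 1:47 AM UTC on Oct 21.
Flight 1 lands earlier by 10 hours 51 minutes.

the first, by 10 hours 51 minutes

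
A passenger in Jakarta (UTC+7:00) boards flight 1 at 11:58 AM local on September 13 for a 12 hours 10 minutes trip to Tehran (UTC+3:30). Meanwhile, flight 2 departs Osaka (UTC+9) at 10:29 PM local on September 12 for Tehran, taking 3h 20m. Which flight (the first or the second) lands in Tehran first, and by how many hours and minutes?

the second, by 24 hours 19 minutes

Flight 1 in UTC: 11:58 AM − 7:00 = 4:58 AM on Sep 13.
+12 hours and 10 minutes → arrive 5:08 PM UTC on Sep 13.
Flight 2 in UTC: 10:29 PM − 9:00 = 1:29 PM on Sep 12.
+3 hours and 20 minutes → arrive 4:49 PM UTC on Sep 12.
Flight 2 lands earlier by 24 hours 19 minutes.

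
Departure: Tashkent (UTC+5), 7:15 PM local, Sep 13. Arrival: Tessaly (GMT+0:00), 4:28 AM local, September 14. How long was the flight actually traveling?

14 hours 13 minutes

Departure in UTC: 7:15 PM − 5:00 = 2:15 PM on Sep 13.
Arrival is already UTC: 4:28 AM on Sep 14.
Elapsed = 4:28 AM − 2:15 PM (+1 day) = 14 hours 13 minutes.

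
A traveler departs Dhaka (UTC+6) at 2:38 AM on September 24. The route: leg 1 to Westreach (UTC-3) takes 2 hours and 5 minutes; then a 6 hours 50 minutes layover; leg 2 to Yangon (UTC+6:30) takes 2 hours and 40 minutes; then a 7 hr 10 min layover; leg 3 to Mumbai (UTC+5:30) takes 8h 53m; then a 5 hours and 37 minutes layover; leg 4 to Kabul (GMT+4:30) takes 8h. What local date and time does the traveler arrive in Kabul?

6:23 PM on September 25

Convert departure to UTC: 2:38 AM − 6:00 = 8:38 PM UTC on Sep 23.
Add 2 hours and 5 minutes leg 1 → 10:43 PM UTC.
Add 6 hours 50 minutes layover in Westreach → 5:33 AM UTC (Sep 24).
Add 2 hours and 40 minutes leg 2 → 8:13 AM UTC.
Add 7 hours 10 minutes layover in Yangon → 3:23 PM UTC.
Add 8 hours 53 minutes leg 3 → 12:16 AM UTC (Sep 25).
Add 5 hours 37 minutes layover in Mumbai → 5:53 AM UTC.
Add 8 hours leg 4 → 1:53 PM UTC.
Kabul is UTC+4:30, so local arrival = 1:53 PM + 4:30 = 6:23 PM on Sep 25.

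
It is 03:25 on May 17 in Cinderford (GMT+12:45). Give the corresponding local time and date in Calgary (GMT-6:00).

08:40 on May 16

In UTC: 03:25 − 12:45 = 14:40 on May 16.
Calgary is UTC−6:00: 14:40 − 6:00 = 08:40 on May 16.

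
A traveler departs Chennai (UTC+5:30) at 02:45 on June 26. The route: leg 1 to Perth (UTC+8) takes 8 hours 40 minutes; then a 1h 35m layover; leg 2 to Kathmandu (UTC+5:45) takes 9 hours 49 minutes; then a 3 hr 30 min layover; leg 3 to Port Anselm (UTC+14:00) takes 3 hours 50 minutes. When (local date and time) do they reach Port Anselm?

14:39 on June 27

Convert departure to UTC: 02:45 − 5:30 = 21:15 UTC on Jun 25.
Add 8 hours and 40 minutes leg 1 → 05:55 UTC (Jun 26).
Add 1 hour 35 minutes layover in Perth → 07:30 UTC.
Add 9 hours and 49 minutes leg 2 → 17:19 UTC.
Add 3 hours and 30 minutes layover in Kathmandu → 20:49 UTC.
Add 3 hours 50 minutes leg 3 → 00:39 UTC (Jun 27).
Port Anselm is UTC+14:00, so local arrival = 00:39 + 14:00 = 14:39 on Jun 27.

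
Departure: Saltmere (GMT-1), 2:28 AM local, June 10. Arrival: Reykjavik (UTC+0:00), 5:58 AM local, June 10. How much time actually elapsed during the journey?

Reykjavik is 1:00 ahead of Saltmere.
Clock-face elapsed time (ignoring zones) is 3 hours 30 minutes.
Actual elapsed = 3 hours 30 minutes − 1:00 = 2 hours 30 minutes.

2 hours 30 minutes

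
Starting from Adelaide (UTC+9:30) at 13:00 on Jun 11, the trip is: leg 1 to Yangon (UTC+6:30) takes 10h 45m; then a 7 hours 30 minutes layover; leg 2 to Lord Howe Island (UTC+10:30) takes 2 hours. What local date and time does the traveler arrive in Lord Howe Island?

Convert departure to UTC: 13:00 − 9:30 = 03:30 UTC on Jun 11.
Add 10 hours 45 minutes leg 1 → 14:15 UTC.
Add 7 hours and 30 minutes layover in Yangon → 21:45 UTC.
Add 2 hours leg 2 → 23:45 UTC.
Lord Howe Island is UTC+10:30, so local arrival = 23:45 + 10:30 = 10:15 on Jun 12.

10:15 on June 12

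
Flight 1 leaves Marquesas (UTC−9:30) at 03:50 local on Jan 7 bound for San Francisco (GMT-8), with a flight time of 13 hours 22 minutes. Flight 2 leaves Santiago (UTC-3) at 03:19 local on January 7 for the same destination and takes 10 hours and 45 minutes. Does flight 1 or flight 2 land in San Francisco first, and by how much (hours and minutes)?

the second, by 9 hours 38 minutes

Flight 1 in UTC: 03:50 + 9:30 = 13:20 on Jan 7.
+13 hours 22 minutes → arrive 02:42 UTC on Jan 8.
Flight 2 in UTC: 03:19 + 3:00 = 06:19 on Jan 7.
+10 hours 45 minutes → arrive 17:04 UTC on Jan 7.
Flight 2 lands earlier by 9 hours 38 minutes.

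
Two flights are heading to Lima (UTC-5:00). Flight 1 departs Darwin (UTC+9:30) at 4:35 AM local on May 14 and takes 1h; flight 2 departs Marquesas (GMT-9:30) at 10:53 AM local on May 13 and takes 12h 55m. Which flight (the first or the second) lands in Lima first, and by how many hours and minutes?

Flight 1 in UTC: 4:35 AM − 9:30 = 7:05 PM on May 13.
+1 hour → arrive 8:05 PM UTC on May 13.
Flight 2 in UTC: 10:53 AM + 9:30 = 8:23 PM on May 13.
+12 hours and 55 minutes → arrive 9:18 AM UTC on May 14.
Flight 1 lands earlier by 13 hours 13 minutes.

the first, by 13 hours 13 minutes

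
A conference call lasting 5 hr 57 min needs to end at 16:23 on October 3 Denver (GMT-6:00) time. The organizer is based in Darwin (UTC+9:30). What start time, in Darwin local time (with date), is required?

Target end time in UTC: 16:23 + 6:00 = 22:23 on Oct 3.
Subtract 5 hours and 57 minutes → start 16:26 UTC on Oct 3.
Darwin is UTC+9:30: 16:26 + 9:30 = 01:56 on Oct 4.

01:56 on Oct 4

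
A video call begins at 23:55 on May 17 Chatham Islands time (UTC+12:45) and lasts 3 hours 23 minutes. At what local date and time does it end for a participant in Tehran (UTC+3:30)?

18:03 on May 17

Convert start to UTC: 23:55 − 12:45 = 11:10 UTC on May 17.
Add 3 hours 23 minutes duration → 14:33 UTC.
Tehran is UTC+3:30, so local end time = 14:33 + 3:30 = 18:03 on May 17.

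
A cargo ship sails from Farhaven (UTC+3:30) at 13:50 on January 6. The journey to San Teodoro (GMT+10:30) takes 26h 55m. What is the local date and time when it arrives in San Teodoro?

Convert departure to UTC: 13:50 − 3:30 = 10:20 UTC on Jan 6.
Add 26 hours 55 minutes travel time → 13:15 UTC (Jan 7).
San Teodoro is UTC+10:30, so local arrival = 13:15 + 10:30 = 23:45 on Jan 7.

23:45 on Jan 7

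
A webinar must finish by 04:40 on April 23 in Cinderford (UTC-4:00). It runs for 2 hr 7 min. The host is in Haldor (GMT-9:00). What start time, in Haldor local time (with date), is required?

Target end time in UTC: 04:40 + 4:00 = 08:40 on Apr 23.
Subtract 2 hours and 7 minutes → start 06:33 UTC on Apr 23.
Haldor is UTC−9:00: 06:33 − 9:00 = 21:33 on Apr 22.

21:33 on Apr 22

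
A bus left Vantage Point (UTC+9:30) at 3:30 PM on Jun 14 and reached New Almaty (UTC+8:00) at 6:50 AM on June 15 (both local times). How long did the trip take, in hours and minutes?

Departure in UTC: 3:30 PM − 9:30 = 6:00 AM on Jun 14.
Arrival in UTC: 6:50 AM − 8:00 = 10:50 PM on Jun 14.
Elapsed = 10:50 PM − 6:00 AM = 16 hours 50 minutes.

16 hours 50 minutes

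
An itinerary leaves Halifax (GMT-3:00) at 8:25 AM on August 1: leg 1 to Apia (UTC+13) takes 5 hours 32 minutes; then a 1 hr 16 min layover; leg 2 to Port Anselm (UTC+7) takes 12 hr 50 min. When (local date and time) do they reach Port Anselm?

2:03 PM on Aug 2

Convert departure to UTC: 8:25 AM + 3:00 = 11:25 AM UTC on Aug 1.
Add 5 hours and 32 minutes leg 1 → 4:57 PM UTC.
Add 1 hour 16 minutes layover in Apia → 6:13 PM UTC.
Add 12 hours and 50 minutes leg 2 → 7:03 AM UTC (Aug 2).
Port Anselm is UTC+7:00, so local arrival = 7:03 AM + 7:00 = 2:03 PM on Aug 2.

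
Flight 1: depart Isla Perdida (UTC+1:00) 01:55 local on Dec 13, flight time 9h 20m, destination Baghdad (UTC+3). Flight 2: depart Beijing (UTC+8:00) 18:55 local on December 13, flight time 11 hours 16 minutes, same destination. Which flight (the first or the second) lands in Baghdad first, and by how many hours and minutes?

the first, by 11 hours 56 minutes

Flight 1 in UTC: 01:55 − 1:00 = 00:55 on Dec 13.
+9 hours 20 minutes → arrive 10:15 UTC on Dec 13.
Flight 2 in UTC: 18:55 − 8:00 = 10:55 on Dec 13.
+11 hours and 16 minutes → arrive 22:11 UTC on Dec 13.
Flight 1 lands earlier by 11 hours 56 minutes.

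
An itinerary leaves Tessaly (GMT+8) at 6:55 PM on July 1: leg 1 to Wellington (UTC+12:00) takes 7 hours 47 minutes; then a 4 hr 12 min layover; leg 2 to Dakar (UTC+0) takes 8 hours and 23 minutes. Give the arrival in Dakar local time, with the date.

Convert departure to UTC: 6:55 PM − 8:00 = 10:55 AM UTC on Jul 1.
Add 7 hours 47 minutes leg 1 → 6:42 PM UTC.
Add 4 hours 12 minutes layover in Wellington → 10:54 PM UTC.
Add 8 hours and 23 minutes leg 2 → 7:17 AM UTC (Jul 2).
Dakar is UTC+0, so local arrival is the same: 7:17 AM on Jul 2.

7:17 AM on July 2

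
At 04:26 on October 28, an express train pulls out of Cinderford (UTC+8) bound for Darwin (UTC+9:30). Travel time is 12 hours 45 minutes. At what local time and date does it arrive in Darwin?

18:41 on Oct 28

Darwin is 1:30 ahead of Cinderford.
After 12 hours 45 minutes it is 17:11 in Cinderford.
Shift by the zone difference: 17:11 + 1:30 = 18:41 on Oct 28 in Darwin.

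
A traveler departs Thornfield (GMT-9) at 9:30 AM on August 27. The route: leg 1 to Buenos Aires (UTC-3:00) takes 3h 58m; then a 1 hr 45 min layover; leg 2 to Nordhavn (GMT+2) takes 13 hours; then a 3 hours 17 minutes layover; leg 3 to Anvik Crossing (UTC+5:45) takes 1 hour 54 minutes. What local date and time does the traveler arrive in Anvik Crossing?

12:09 AM on August 29

Convert departure to UTC: 9:30 AM + 9:00 = 6:30 PM UTC on Aug 27.
Add 3 hours 58 minutes leg 1 → 10:28 PM UTC.
Add 1 hour 45 minutes layover in Buenos Aires → 12:13 AM UTC (Aug 28).
Add 13 hours leg 2 → 1:13 PM UTC.
Add 3 hours and 17 minutes layover in Nordhavn → 4:30 PM UTC.
Add 1 hour 54 minutes leg 3 → 6:24 PM UTC.
Anvik Crossing is UTC+5:45, so local arrival = 6:24 PM + 5:45 = 12:09 AM on Aug 29.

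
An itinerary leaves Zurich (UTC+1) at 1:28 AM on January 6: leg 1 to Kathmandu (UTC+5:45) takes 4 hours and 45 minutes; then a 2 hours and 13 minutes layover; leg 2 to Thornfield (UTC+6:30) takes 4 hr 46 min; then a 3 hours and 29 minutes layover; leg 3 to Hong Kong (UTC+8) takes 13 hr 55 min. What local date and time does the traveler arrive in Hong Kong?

Convert departure to UTC: 1:28 AM − 1:00 = 12:28 AM UTC on Jan 6.
Add 4 hours and 45 minutes leg 1 → 5:13 AM UTC.
Add 2 hours 13 minutes layover in Kathmandu → 7:26 AM UTC.
Add 4 hours and 46 minutes leg 2 → 12:12 PM UTC.
Add 3 hours 29 minutes layover in Thornfield → 3:41 PM UTC.
Add 13 hours 55 minutes leg 3 → 5:36 AM UTC (Jan 7).
Hong Kong is UTC+8:00, so local arrival = 5:36 AM + 8:00 = 1:36 PM on Jan 7.

1:36 PM on Jan 7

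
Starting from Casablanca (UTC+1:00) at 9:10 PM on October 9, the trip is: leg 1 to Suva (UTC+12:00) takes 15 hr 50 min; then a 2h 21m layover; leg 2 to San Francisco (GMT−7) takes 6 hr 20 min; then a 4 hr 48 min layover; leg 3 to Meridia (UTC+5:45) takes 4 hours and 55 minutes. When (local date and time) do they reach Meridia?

Convert departure to UTC: 9:10 PM − 1:00 = 8:10 PM UTC on Oct 9.
Add 15 hours and 50 minutes leg 1 → 12:00 PM UTC (Oct 10).
Add 2 hours and 21 minutes layover in Suva → 2:21 PM UTC.
Add 6 hours and 20 minutes leg 2 → 8:41 PM UTC.
Add 4 hours and 48 minutes layover in San Francisco → 1:29 AM UTC (Oct 11).
Add 4 hours and 55 minutes leg 3 → 6:24 AM UTC.
Meridia is UTC+5:45, so local arrival = 6:24 AM + 5:45 = 12:09 PM on Oct 11.

12:09 PM on October 11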